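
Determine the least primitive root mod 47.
g = 5. Powers: [5, 25, 31, 14, 23, 21, 11, 8, ...] generates all 46 non-zero residues.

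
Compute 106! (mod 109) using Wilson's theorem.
(108)! = (106)! × (107) × (108) ≡ -1 (mod 109). So (106)! ≡ -1 × [(108)(107)]^(-1) ≡ 54 (mod 109)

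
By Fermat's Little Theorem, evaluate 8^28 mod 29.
By Fermat's Little Theorem, 8^{28} ≡ 1 (mod 29) since 29 is prime and gcd(8, 29) = 1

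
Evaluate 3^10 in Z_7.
Using Fermat: 3^{6} ≡ 1 mod 7. 10 ≡ 4 mod 6. So 3^{10} ≡ 3^{4} ≡ 4 mod 7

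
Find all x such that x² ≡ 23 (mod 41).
The square roots of 23 mod 41 are 33 and 8. Verify: 33² = 1089 ≡ 23 (mod 41)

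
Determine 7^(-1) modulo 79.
Since 79 is prime, by Fermat 7^(-1) ≡ 7^{77} ≡ 34 mod 79. Verify: 7 × 34 = 238 ≡ 1 mod 79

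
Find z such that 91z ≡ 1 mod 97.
Since 97 is prime, by Fermat 91^(-1) ≡ 91^{95} ≡ 16 mod 97. Verify: 91 × 16 = 1456 ≡ 1 mod 97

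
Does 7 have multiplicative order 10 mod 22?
Powers of 7 mod 22: 7^1≡7, 7^2≡5, 7^3≡13, 7^4≡3, 7^5≡21, 7^6≡15, 7^7≡17, 7^8≡9, 7^9≡19, 7^10≡1. First k with 7^k≡1 is k=10. Yes, ord_22(7) = 10.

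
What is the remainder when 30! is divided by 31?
By Wilson's theorem, (30)! ≡ -1 ≡ 30 (mod 31)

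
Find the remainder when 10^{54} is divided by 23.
By Fermat: 10^{22} ≡ 1 (mod 23). 54 = 2×22 + 10. So 10^{54} ≡ 10^{10} ≡ 16 (mod 23)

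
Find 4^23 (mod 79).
By repeated squaring (mod 79): 4^{1}≡4, 4^{2}≡16, 4^{4}≡19, 4^{8}≡45, 4^{16}≡50. Then 4^{23} = 4^{16+4+2+1} ≡ 50 × 19 × 16 × 4 ≡ 49 (mod 79)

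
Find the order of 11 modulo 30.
Powers of 11 mod 30: 11^1≡11, 11^2≡1. So the order of 11 is 2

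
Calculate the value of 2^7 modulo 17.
By repeated squaring mod 17: 2^{1}≡2, 2^{2}≡4, 2^{4}≡16. Then 2^{7} = 2^{4+2+1} ≡ 16 × 4 × 2 ≡ 9 mod 17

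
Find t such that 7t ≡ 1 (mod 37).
Since 37 is prime, by Fermat 7^(-1) ≡ 7^{35} ≡ 16 (mod 37). Verify: 7 × 16 = 112 ≡ 1 (mod 37)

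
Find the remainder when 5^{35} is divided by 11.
By Fermat: 5^{10} ≡ 1 mod 11. 35 = 3×10 + 5. So 5^{35} ≡ 5^{5} ≡ 1 mod 11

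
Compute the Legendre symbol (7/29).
(7/29) = 7^{14} mod 29 = 1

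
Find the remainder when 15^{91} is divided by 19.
By Fermat: 15^{18} ≡ 1 mod 19. 91 = 5×18 + 1. So 15^{91} ≡ 15^{1} ≡ 15 mod 19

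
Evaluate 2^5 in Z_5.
Using Fermat: 2^{4} ≡ 1 (mod 5). 5 ≡ 1 (mod 4). So 2^{5} ≡ 2^{1} ≡ 2 (mod 5)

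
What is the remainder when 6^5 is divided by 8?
By repeated squaring mod 8: 6^{1}≡6, 6^{2}≡4, 6^{4}≡0. Then 6^{5} = 6^{4+1} ≡ 0 × 6 ≡ 0 mod 8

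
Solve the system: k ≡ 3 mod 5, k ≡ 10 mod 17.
M = 5 × 17 = 85. M₁ = 17, y₁ ≡ 3 mod 5. M₂ = 5, y₂ ≡ 7 mod 17. k = 3×17×3 + 10×5×7 ≡ 78 mod 85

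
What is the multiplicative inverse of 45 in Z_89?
Since 89 is prime, by Fermat 45^(-1) ≡ 45^{87} ≡ 2 mod 89. Verify: 45 × 2 = 90 ≡ 1 mod 89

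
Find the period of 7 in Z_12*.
Powers of 7 mod 12: 7^1≡7, 7^2≡1. Order = 2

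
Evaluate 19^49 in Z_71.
By repeated squaring (mod 71): 19^{1}≡19, 19^{2}≡6, 19^{4}≡36, 19^{8}≡18, 19^{16}≡40, 19^{32}≡38. Then 19^{49} = 19^{32+16+1} ≡ 38 × 40 × 19 ≡ 54 (mod 71)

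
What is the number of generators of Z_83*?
Number of primitive roots mod 83 = φ(p-1) = φ(82) = 40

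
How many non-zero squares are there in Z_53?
The squaring map on Z_53* is 2-to-1, so there are (52)/2 = 26 QRs.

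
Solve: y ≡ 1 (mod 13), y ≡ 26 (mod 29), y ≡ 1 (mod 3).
M = 13 × 29 × 3 = 1131. M₁ = 87, y₁ ≡ 3 (mod 13). M₂ = 39, y₂ ≡ 3 (mod 29). M₃ = 377, y₃ ≡ 2 (mod 3). y = 1×87×3 + 26×39×3 + 1×377×2 ≡ 664 (mod 1131)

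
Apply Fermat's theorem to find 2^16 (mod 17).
By Fermat's Little Theorem, 2^{16} ≡ 1 (mod 17) since 17 is prime and gcd(2, 17) = 1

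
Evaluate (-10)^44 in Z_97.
By repeated squaring mod 97: (-10)^{1}≡87, (-10)^{2}≡3, (-10)^{4}≡9, (-10)^{8}≡81, (-10)^{16}≡62, (-10)^{32}≡61. Then (-10)^{44} = (-10)^{32+8+4} ≡ 61 × 81 × 9 ≡ 43 mod 97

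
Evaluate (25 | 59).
(25/59) = 25^{29} mod 59 = 1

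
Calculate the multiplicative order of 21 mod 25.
Powers of 21 mod 25: 21^1≡21, 21^2≡16, 21^3≡11, 21^4≡6, 21^5≡1. So the order of 21 is 5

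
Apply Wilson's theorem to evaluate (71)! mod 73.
(72)! = (71)! × (72) ≡ -1 mod 73. So (71)! ≡ -1 × (72)^(-1) ≡ (-1)×(-1) = 1 mod 73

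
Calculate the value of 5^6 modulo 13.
By repeated squaring (mod 13): 5^{1}≡5, 5^{2}≡12, 5^{4}≡1. Then 5^{6} = 5^{4+2} ≡ 1 × 12 ≡ 12 (mod 13)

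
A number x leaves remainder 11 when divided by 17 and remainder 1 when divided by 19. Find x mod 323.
M = 17 × 19 = 323. M₁ = 19, y₁ ≡ 9 mod 17. M₂ = 17, y₂ ≡ 9 mod 19. x = 11×19×9 + 1×17×9 ≡ 96 mod 323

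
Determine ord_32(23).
Powers of 23 mod 32: 23^1≡23, 23^2≡17, 23^3≡7, 23^4≡1. ord_32(23) = 4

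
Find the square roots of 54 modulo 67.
The square roots of 54 mod 67 are 56 and 11. Verify: 56² = 3136 ≡ 54 mod 67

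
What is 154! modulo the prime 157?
(156)! = (154)! × (155) × (156) ≡ -1 mod 157. So (154)! ≡ -1 × [(156)(155)]^(-1) ≡ 78 mod 157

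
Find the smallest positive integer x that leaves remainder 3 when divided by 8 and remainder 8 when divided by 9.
M = 8 × 9 = 72. M₁ = 9, y₁ ≡ 1 mod 8. M₂ = 8, y₂ ≡ 8 mod 9. x = 3×9×1 + 8×8×8 ≡ 35 mod 72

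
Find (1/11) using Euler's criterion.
(1/11) = 1^{5} mod 11 = 1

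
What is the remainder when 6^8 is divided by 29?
By repeated squaring (mod 29): 6^{1}≡6, 6^{2}≡7, 6^{4}≡20, 6^{8}≡23. So 6^{8} ≡ 23 (mod 29)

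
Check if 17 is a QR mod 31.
By Euler's criterion: 17^{15} ≡ 30 mod 31. Since this equals -1 (≡ 30), 17 is not a QR.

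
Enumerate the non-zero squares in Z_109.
Squares in Z_109*: {1, 3, 4, 5, 7, 9, 12, 15, 16, 20, 21, 22, 25, 26, 27, 28, 29, 31, 34, 35, 36, 38, 43, 45, 46, 48, 49, 60, 61, 63, 64, 66, 71, 73, 74, 75, 78, 80, 81, 82, 83, 84, 87, 88, 89, 93, 94, 97, 100, 102, 104, 105, 106, 108}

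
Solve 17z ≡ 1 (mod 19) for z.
Since 19 is prime, by Fermat 17^(-1) ≡ 17^{17} ≡ 9 (mod 19). Verify: 17 × 9 = 153 ≡ 1 (mod 19)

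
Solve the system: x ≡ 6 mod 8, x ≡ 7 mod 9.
M = 8 × 9 = 72. M₁ = 9, y₁ ≡ 1 mod 8. M₂ = 8, y₂ ≡ 8 mod 9. x = 6×9×1 + 7×8×8 ≡ 70 mod 72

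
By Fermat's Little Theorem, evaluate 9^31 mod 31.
By Fermat: 9^{30} ≡ 1 (mod 31). So 9^{31} = 9^{30} · 9^{1} ≡ 9^{1} ≡ 9 (mod 31)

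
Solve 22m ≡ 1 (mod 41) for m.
Since 41 is prime, by Fermat 22^(-1) ≡ 22^{39} ≡ 28 (mod 41). Verify: 22 × 28 = 616 ≡ 1 (mod 41)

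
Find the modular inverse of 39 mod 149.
Since 149 is prime, by Fermat 39^(-1) ≡ 39^{147} ≡ 107 (mod 149). Verify: 39 × 107 = 4173 ≡ 1 (mod 149)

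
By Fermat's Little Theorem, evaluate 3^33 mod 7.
By Fermat: 3^{6} ≡ 1 mod 7. 33 = 5×6 + 3. So 3^{33} ≡ 3^{3} ≡ 6 mod 7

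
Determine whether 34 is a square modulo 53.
By Euler's criterion: 34^{26} ≡ 52 (mod 53). Since this equals -1 (≡ 52), 34 is not a QR.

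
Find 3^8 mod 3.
By repeated squaring mod 3: 3^{1}≡0, 3^{2}≡0, 3^{4}≡0, 3^{8}≡0. So 3^{8} ≡ 0 mod 3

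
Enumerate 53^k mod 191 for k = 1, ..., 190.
53^1, 53^2, ..., 53^{190} mod 191: [53, 135, 88, 80, 38, 104, 164, 97, 175, 107, 132, 120, 57, 156, 55, 50, 167, 65, 7, 180, 181, 43, 178, 75, 155, 2, 106, 79, 176, 160, 76, 17, 137, 3, 159, 23, 73, 49, 114, 121, 110, 100, 143, 130, 14, 169, 171, 86, 165, 150, 119, 4, 21, 158, 161, 129, 152, 34, 83, 6, 127, 46, 146, 98, 37, 51, 29, 9, 95, 69, 28, 147, 151, 172, 139, 109, 47, 8, 42, 125, 131, 67, 113, 68, 166, 12, 63, 92, 101, 5, 74, 102, 58, 18, 190, 138, 56, 103, 111, 153, 87, 27, 94, 16, 84, 59, 71, 134, 35, 136, 141, 24, 126, 184, 11, 10, 148, 13, 116, 36, 189, 85, 112, 15, 31, 115, 174, 54, 188, 32, 168, 118, 142, 77, 70, 81, 91, 48, 61, 177, 22, 20, 105, 26, 41, 72, 187, 170, 33, 30, 62, 39, 157, 108, 185, 64, 145, 45, 93, 154, 140, 162, 182, 96, 122, 163, 44, 40, 19, 52, 82, 144, 183, 149, 66, 60, 124, 78, 123, 25, 179, 128, 99, 90, 186, 117, 89, 133, 173, 1]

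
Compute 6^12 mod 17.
By repeated squaring mod 17: 6^{1}≡6, 6^{2}≡2, 6^{4}≡4, 6^{8}≡16. Then 6^{12} = 6^{8+4} ≡ 16 × 4 ≡ 13 mod 17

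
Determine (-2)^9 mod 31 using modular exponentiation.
By repeated squaring (mod 31): (-2)^{1}≡29, (-2)^{2}≡4, (-2)^{4}≡16, (-2)^{8}≡8. Then (-2)^{9} = (-2)^{8+1} ≡ 8 × 29 ≡ 15 (mod 31)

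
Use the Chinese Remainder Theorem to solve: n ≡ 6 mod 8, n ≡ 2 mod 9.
M = 8 × 9 = 72. M₁ = 9, y₁ ≡ 1 mod 8. M₂ = 8, y₂ ≡ 8 mod 9. n = 6×9×1 + 2×8×8 ≡ 38 mod 72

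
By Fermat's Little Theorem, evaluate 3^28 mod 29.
By Fermat's Little Theorem, 3^{28} ≡ 1 mod 29 since 29 is prime and gcd(3, 29) = 1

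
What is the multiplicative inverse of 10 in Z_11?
Since 11 is prime, by Fermat 10^(-1) ≡ 10^{9} ≡ 10 mod 11. Verify: 10 × 10 = 100 ≡ 1 mod 11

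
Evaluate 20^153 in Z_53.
Using Fermat: 20^{52} ≡ 1 mod 53. 153 ≡ 49 mod 52. So 20^{153} ≡ 20^{49} ≡ 35 mod 53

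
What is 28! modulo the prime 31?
(30)! = (28)! × (29) × (30) ≡ -1 mod 31. So (28)! ≡ -1 × [(30)(29)]^(-1) ≡ 15 mod 31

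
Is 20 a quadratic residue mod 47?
By Euler's criterion: 20^{23} ≡ 46 (mod 47). Since this equals -1 (≡ 46), 20 is not a QR.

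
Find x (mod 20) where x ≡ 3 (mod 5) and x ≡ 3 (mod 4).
M = 5 × 4 = 20. M₁ = 4, y₁ ≡ 4 (mod 5). M₂ = 5, y₂ ≡ 1 (mod 4). x = 3×4×4 + 3×5×1 ≡ 3 (mod 20)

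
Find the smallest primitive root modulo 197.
g = 2. For each prime q|196: 2^{98}≡196, 2^{28}≡104, none ≡ 1, so ord_197(2) = 196 and 2 is a primitive root.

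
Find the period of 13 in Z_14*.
Powers of 13 mod 14: 13^1≡13, 13^2≡1. So the order of 13 is 2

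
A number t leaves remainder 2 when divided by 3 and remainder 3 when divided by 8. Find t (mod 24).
M = 3 × 8 = 24. M₁ = 8, y₁ ≡ 2 (mod 3). M₂ = 3, y₂ ≡ 3 (mod 8). t = 2×8×2 + 3×3×3 ≡ 11 (mod 24)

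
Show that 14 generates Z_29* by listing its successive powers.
14^1, 14^2, ..., 14^{28} mod 29: [14, 22, 18, 20, 19, 5, 12, 23, 3, 13, 8, 25, 2, 28, 15, 7, 11, 9, 10, 24, 17, 6, 26, 16, 21, 4, 27, 1]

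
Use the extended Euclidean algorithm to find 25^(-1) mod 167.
Extended GCD: 25(-20) + 167(3) = 1. So 25^(-1) ≡ -20 ≡ 147 mod 167. Verify: 25 × 147 = 3675 ≡ 1 mod 167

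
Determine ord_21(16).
Powers of 16 mod 21: 16^1≡16, 16^2≡4, 16^3≡1. Order = 3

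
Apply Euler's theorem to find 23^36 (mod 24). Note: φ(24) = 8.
By Euler: 23^{8} ≡ 1 (mod 24) since gcd(23, 24) = 1. 36 = 4×8 + 4. So 23^{36} ≡ 23^{4} ≡ 1 (mod 24)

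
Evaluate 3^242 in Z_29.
Using Fermat: 3^{28} ≡ 1 (mod 29). 242 ≡ 18 (mod 28). So 3^{242} ≡ 3^{18} ≡ 6 (mod 29)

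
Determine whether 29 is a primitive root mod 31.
29^{10} ≡ 1 (mod 31) and 10 < 30, so ord_31(29) = 10 ≠ 30 and 29 is not a primitive root.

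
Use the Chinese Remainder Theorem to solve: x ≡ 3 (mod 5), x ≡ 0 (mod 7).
M = 5 × 7 = 35. M₁ = 7, y₁ ≡ 3 (mod 5). M₂ = 5, y₂ ≡ 3 (mod 7). x = 3×7×3 + 0×5×3 ≡ 28 (mod 35)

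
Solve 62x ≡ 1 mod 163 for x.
Since 163 is prime, by Fermat 62^(-1) ≡ 62^{161} ≡ 71 mod 163. Verify: 62 × 71 = 4402 ≡ 1 mod 163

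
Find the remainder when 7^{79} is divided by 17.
By Fermat: 7^{16} ≡ 1 (mod 17). 79 = 4×16 + 15. So 7^{79} ≡ 7^{15} ≡ 5 (mod 17)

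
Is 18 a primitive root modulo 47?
18^{23} ≡ 1 mod 47 and 23 < 46, so ord_47(18) = 23 ≠ 46 and 18 is not a primitive root.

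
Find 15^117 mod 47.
Using Fermat: 15^{46} ≡ 1 mod 47. 117 ≡ 25 mod 46. So 15^{117} ≡ 15^{25} ≡ 10 mod 47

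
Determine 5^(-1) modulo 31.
Since 31 is prime, by Fermat 5^(-1) ≡ 5^{29} ≡ 25 mod 31. Verify: 5 × 25 = 125 ≡ 1 mod 31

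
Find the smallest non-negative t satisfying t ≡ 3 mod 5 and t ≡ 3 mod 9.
M = 5 × 9 = 45. M₁ = 9, y₁ ≡ 4 mod 5. M₂ = 5, y₂ ≡ 2 mod 9. t = 3×9×4 + 3×5×2 ≡ 3 mod 45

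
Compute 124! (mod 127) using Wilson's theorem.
(126)! = (124)! × (125) × (126) ≡ -1 (mod 127). So (124)! ≡ -1 × [(126)(125)]^(-1) ≡ 63 (mod 127)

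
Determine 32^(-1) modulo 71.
Since 71 is prime, by Fermat 32^(-1) ≡ 32^{69} ≡ 20 mod 71. Verify: 32 × 20 = 640 ≡ 1 mod 71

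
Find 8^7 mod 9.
By repeated squaring mod 9: 8^{1}≡8, 8^{2}≡1, 8^{4}≡1. Then 8^{7} = 8^{4+2+1} ≡ 1 × 1 × 8 ≡ 8 mod 9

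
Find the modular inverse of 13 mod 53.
Since 53 is prime, by Fermat 13^(-1) ≡ 13^{51} ≡ 49 (mod 53). Verify: 13 × 49 = 637 ≡ 1 (mod 53)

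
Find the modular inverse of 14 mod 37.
Since 37 is prime, by Fermat 14^(-1) ≡ 14^{35} ≡ 8 mod 37. Verify: 14 × 8 = 112 ≡ 1 mod 37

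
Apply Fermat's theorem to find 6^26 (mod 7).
By Fermat: 6^{6} ≡ 1 (mod 7). 26 = 4×6 + 2. So 6^{26} ≡ 6^{2} ≡ 1 (mod 7)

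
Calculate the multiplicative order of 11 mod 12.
Powers of 11 mod 12: 11^1≡11, 11^2≡1. So the order of 11 is 2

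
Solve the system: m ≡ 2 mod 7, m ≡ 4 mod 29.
M = 7 × 29 = 203. M₁ = 29, y₁ ≡ 1 mod 7. M₂ = 7, y₂ ≡ 25 mod 29. m = 2×29×1 + 4×7×25 ≡ 149 mod 203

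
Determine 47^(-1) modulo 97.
Since 97 is prime, by Fermat 47^(-1) ≡ 47^{95} ≡ 64 (mod 97). Verify: 47 × 64 = 3008 ≡ 1 (mod 97)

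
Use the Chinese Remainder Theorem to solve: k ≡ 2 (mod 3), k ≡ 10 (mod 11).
M = 3 × 11 = 33. M₁ = 11, y₁ ≡ 2 (mod 3). M₂ = 3, y₂ ≡ 4 (mod 11). k = 2×11×2 + 10×3×4 ≡ 32 (mod 33)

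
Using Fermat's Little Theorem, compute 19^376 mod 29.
By Fermat: 19^{28} ≡ 1 mod 29. 376 ≡ 12 mod 28. So 19^{376} ≡ 19^{12} ≡ 20 mod 29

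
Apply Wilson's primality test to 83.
(82)! mod 83 = 82. Since 82 ≡ -1 mod 83, 83 is prime.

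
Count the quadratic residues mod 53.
The squaring map on Z_53* is 2-to-1, so there are (52)/2 = 26 QRs.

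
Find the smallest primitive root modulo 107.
g = 2. For each prime q|106: 2^{53}≡106, 2^{2}≡4, none ≡ 1, so ord_107(2) = 106 and 2 is a primitive root.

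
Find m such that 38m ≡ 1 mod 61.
Since 61 is prime, by Fermat 38^(-1) ≡ 38^{59} ≡ 53 mod 61. Verify: 38 × 53 = 2014 ≡ 1 mod 61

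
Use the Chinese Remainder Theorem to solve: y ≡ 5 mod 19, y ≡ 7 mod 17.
M = 19 × 17 = 323. M₁ = 17, y₁ ≡ 9 mod 19. M₂ = 19, y₂ ≡ 9 mod 17. y = 5×17×9 + 7×19×9 ≡ 24 mod 323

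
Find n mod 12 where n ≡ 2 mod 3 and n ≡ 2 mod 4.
M = 3 × 4 = 12. M₁ = 4, y₁ ≡ 1 mod 3. M₂ = 3, y₂ ≡ 3 mod 4. n = 2×4×1 + 2×3×3 ≡ 2 mod 12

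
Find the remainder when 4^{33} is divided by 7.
By Fermat: 4^{6} ≡ 1 (mod 7). 33 = 5×6 + 3. So 4^{33} ≡ 4^{3} ≡ 1 (mod 7)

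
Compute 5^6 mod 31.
By repeated squaring mod 31: 5^{1}≡5, 5^{2}≡25, 5^{4}≡5. Then 5^{6} = 5^{4+2} ≡ 5 × 25 ≡ 1 mod 31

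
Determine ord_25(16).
Powers of 16 mod 25: 16^1≡16, 16^2≡6, 16^3≡21, 16^4≡11, 16^5≡1. So the order of 16 is 5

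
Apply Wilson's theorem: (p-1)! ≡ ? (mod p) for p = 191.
By Wilson's theorem, (190)! ≡ -1 ≡ 190 (mod 191)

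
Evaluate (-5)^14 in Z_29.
By repeated squaring (mod 29): (-5)^{1}≡24, (-5)^{2}≡25, (-5)^{4}≡16, (-5)^{8}≡24. Then (-5)^{14} = (-5)^{8+4+2} ≡ 24 × 16 × 25 ≡ 1 (mod 29)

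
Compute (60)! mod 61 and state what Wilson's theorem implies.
(60)! mod 61 = 60. Since this equals -1 (mod 61), Wilson confirms 61 is prime.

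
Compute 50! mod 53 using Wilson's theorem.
(52)! = (50)! × (51) × (52) ≡ -1 mod 53. So (50)! ≡ -1 × [(52)(51)]^(-1) ≡ 26 mod 53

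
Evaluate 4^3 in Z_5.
4^{3} = 64 ≡ 4 (mod 5)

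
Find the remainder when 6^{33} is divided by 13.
By Fermat: 6^{12} ≡ 1 (mod 13). 33 = 2×12 + 9. So 6^{33} ≡ 6^{9} ≡ 5 (mod 13)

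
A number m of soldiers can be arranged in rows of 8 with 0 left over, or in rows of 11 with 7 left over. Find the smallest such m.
M = 8 × 11 = 88. M₁ = 11, y₁ ≡ 3 mod 8. M₂ = 8, y₂ ≡ 7 mod 11. m = 0×11×3 + 7×8×7 ≡ 40 mod 88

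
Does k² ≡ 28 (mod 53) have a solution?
By Euler's criterion: 28^{26} ≡ 1 (mod 53). Since this equals 1, 28 is a QR.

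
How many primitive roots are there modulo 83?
There are φ(83-1) = φ(82) = 40 primitive roots modulo 83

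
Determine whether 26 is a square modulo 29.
By Euler's criterion: 26^{14} ≡ 28 (mod 29). Since this equals -1 (≡ 28), 26 is not a QR.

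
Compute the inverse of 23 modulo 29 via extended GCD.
Extended GCD: 23(-5) + 29(4) = 1. So 23^(-1) ≡ -5 ≡ 24 (mod 29). Verify: 23 × 24 = 552 ≡ 1 (mod 29)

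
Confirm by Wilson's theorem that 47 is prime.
(46)! mod 47 = 46. Since this equals -1 mod 47, Wilson confirms 47 is prime.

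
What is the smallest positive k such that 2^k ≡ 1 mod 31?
Powers of 2 mod 31: 2^1≡2, 2^2≡4, 2^3≡8, 2^4≡16, 2^5≡1. So the order of 2 is 5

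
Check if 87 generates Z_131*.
ord_131(87) divides 130. For each prime q|130: 87^{65}≡130, 87^{26}≡61, 87^{10}≡45, none ≡ 1. So 87 has order 130 and is a primitive root mod 131.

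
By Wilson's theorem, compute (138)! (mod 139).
By Wilson's theorem, (138)! ≡ -1 ≡ 138 (mod 139)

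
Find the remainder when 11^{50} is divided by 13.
By Fermat: 11^{12} ≡ 1 (mod 13). 50 = 4×12 + 2. So 11^{50} ≡ 11^{2} ≡ 4 (mod 13)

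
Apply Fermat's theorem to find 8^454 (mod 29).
By Fermat: 8^{28} ≡ 1 (mod 29). 454 ≡ 6 (mod 28). So 8^{454} ≡ 8^{6} ≡ 13 (mod 29)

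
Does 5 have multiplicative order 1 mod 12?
Powers of 5 mod 12: 5^1≡5, 5^2≡1. 5^1≡5≢1, so ord ≠ 1. No, the actual order is 2.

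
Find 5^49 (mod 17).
Using Fermat: 5^{16} ≡ 1 (mod 17). 49 ≡ 1 (mod 16). So 5^{49} ≡ 5^{1} ≡ 5 (mod 17)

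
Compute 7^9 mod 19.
By repeated squaring mod 19: 7^{1}≡7, 7^{2}≡11, 7^{4}≡7, 7^{8}≡11. Then 7^{9} = 7^{8+1} ≡ 11 × 7 ≡ 1 mod 19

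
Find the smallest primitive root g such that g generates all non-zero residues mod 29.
g = 2. Powers: [2, 4, 8, 16, 3, 6, 12, 24, 19, ...] generates all 28 non-zero residues.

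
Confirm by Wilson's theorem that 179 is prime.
(178)! mod 179 = 178. Since this equals -1 (mod 179), Wilson confirms 179 is prime.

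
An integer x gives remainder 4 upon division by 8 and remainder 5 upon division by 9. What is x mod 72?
M = 8 × 9 = 72. M₁ = 9, y₁ ≡ 1 mod 8. M₂ = 8, y₂ ≡ 8 mod 9. x = 4×9×1 + 5×8×8 ≡ 68 mod 72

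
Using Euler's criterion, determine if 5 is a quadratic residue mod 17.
By Euler's criterion: 5^{8} ≡ 16 (mod 17). Since this equals -1 (≡ 16), 5 is not a QR.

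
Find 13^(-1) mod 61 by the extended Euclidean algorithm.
Extended GCD: 13(-14) + 61(3) = 1. So 13^(-1) ≡ -14 ≡ 47 mod 61. Verify: 13 × 47 = 611 ≡ 1 mod 61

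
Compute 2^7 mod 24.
By repeated squaring (mod 24): 2^{1}≡2, 2^{2}≡4, 2^{4}≡16. Then 2^{7} = 2^{4+2+1} ≡ 16 × 4 × 2 ≡ 8 (mod 24)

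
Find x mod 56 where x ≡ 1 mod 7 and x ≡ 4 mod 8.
M = 7 × 8 = 56. M₁ = 8, y₁ ≡ 1 mod 7. M₂ = 7, y₂ ≡ 7 mod 8. x = 1×8×1 + 4×7×7 ≡ 36 mod 56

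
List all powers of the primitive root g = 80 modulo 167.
80^1, 80^2, ..., 80^{166} mod 167: [80, 54, 145, 77, 148, 150, 143, 84, 40, 27, 156, 122, 74, 75, 155, 42, 20, 97, 78, 61, 37, 121, 161, 21, 10, 132, 39, 114, 102, 144, 164, 94, 5, 66, 103, 57, 51, 72, 82, 47, 86, 33, 135, 112, 109, 36, 41, 107, 43, 100, 151, 56, 138, 18, 104, 137, 105, 50, 159, 28, 69, 9, 52, 152, 136, 25, 163, 14, 118, 88, 26, 76, 68, 96, 165, 7, 59, 44, 13, 38, 34, 48, 166, 87, 113, 22, 90, 19, 17, 24, 83, 127, 140, 11, 45, 93, 92, 12, 125, 147, 70, 89, 106, 130, 46, 6, 146, 157, 35, 128, 53, 65, 23, 3, 73, 162, 101, 64, 110, 116, 95, 85, 120, 81, 134, 32, 55, 58, 131, 126, 60, 124, 67, 16, 111, 29, 149, 63, 30, 62, 117, 8, 139, 98, 158, 115, 15, 31, 142, 4, 153, 49, 79, 141, 91, 99, 71, 2, 160, 108, 123, 154, 129, 133, 119, 1]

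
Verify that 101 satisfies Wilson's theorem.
(100)! mod 101 = 100. Since this equals -1 mod 101, Wilson confirms 101 is prime.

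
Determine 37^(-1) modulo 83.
Since 83 is prime, by Fermat 37^(-1) ≡ 37^{81} ≡ 9 (mod 83). Verify: 37 × 9 = 333 ≡ 1 (mod 83)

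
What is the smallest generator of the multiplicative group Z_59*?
g = 2. Powers: [2, 4, 8, 16, 32, 5, ...] generates all 58 non-zero residues.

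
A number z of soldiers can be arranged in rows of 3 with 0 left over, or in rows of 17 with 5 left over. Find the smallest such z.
M = 3 × 17 = 51. M₁ = 17, y₁ ≡ 2 mod 3. M₂ = 3, y₂ ≡ 6 mod 17. z = 0×17×2 + 5×3×6 ≡ 39 mod 51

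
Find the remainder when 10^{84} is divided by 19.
By Fermat: 10^{18} ≡ 1 mod 19. 84 = 4×18 + 12. So 10^{84} ≡ 10^{12} ≡ 7 mod 19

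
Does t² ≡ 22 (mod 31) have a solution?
By Euler's criterion: 22^{15} ≡ 30 (mod 31). Since this equals -1 (≡ 30), 22 is not a QR.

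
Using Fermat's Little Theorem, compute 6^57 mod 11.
By Fermat: 6^{10} ≡ 1 mod 11. 57 = 5×10 + 7. So 6^{57} ≡ 6^{7} ≡ 8 mod 11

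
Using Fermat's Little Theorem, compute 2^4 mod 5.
By Fermat's Little Theorem, 2^{4} ≡ 1 (mod 5) since 5 is prime and gcd(2, 5) = 1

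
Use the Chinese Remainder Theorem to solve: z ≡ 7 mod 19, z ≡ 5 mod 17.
M = 19 × 17 = 323. M₁ = 17, y₁ ≡ 9 mod 19. M₂ = 19, y₂ ≡ 9 mod 17. z = 7×17×9 + 5×19×9 ≡ 311 mod 323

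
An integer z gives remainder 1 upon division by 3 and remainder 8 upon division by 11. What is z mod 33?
M = 3 × 11 = 33. M₁ = 11, y₁ ≡ 2 mod 3. M₂ = 3, y₂ ≡ 4 mod 11. z = 1×11×2 + 8×3×4 ≡ 19 mod 33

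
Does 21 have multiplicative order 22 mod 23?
Powers of 21 mod 23: 21^1≡21, 21^2≡4, 21^3≡15, 21^4≡16, 21^5≡14, 21^6≡18, 21^7≡10, 21^8≡3, 21^9≡17, 21^10≡12, 21^11≡22, 21^12≡2, 21^13≡19, 21^14≡8, 21^15≡7, 21^16≡9, 21^17≡5, 21^18≡13, 21^19≡20, 21^20≡6, 21^21≡11, 21^22≡1. First k with 21^k≡1 is k=22. Yes, ord_23(21) = 22.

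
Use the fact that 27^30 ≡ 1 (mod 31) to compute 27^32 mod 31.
By Fermat: 27^{30} ≡ 1 (mod 31). So 27^{32} = 27^{30} · 27^{2} ≡ 27^{2} ≡ 16 (mod 31)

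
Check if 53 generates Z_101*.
ord_101(53) divides 100. For each prime q|100: 53^{50}≡100, 53^{20}≡87, none ≡ 1. So 53 has order 100 and is a primitive root mod 101.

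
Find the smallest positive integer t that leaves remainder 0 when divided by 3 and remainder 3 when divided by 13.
M = 3 × 13 = 39. M₁ = 13, y₁ ≡ 1 (mod 3). M₂ = 3, y₂ ≡ 9 (mod 13). t = 0×13×1 + 3×3×9 ≡ 3 (mod 39)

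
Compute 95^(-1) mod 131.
Since 131 is prime, by Fermat 95^(-1) ≡ 95^{129} ≡ 40 mod 131. Verify: 95 × 40 = 3800 ≡ 1 mod 131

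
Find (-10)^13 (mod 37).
By repeated squaring (mod 37): (-10)^{1}≡27, (-10)^{2}≡26, (-10)^{4}≡10, (-10)^{8}≡26. Then (-10)^{13} = (-10)^{8+4+1} ≡ 26 × 10 × 27 ≡ 27 (mod 37)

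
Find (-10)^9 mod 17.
By repeated squaring mod 17: (-10)^{1}≡7, (-10)^{2}≡15, (-10)^{4}≡4, (-10)^{8}≡16. Then (-10)^{9} = (-10)^{8+1} ≡ 16 × 7 ≡ 10 mod 17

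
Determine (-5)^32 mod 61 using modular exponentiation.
By repeated squaring mod 61: (-5)^{1}≡56, (-5)^{2}≡25, (-5)^{4}≡15, (-5)^{8}≡42, (-5)^{16}≡56, (-5)^{32}≡25. So (-5)^{32} ≡ 25 mod 61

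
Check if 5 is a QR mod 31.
By Euler's criterion: 5^{15} ≡ 1 mod 31. Since this equals 1, 5 is a QR.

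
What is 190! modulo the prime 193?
(192)! = (190)! × (191) × (192) ≡ -1 (mod 193). So (190)! ≡ -1 × [(192)(191)]^(-1) ≡ 96 (mod 193)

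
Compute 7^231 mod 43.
Using Fermat: 7^{42} ≡ 1 mod 43. 231 ≡ 21 mod 42. So 7^{231} ≡ 7^{21} ≡ 42 mod 43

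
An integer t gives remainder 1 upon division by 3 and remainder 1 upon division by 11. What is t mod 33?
M = 3 × 11 = 33. M₁ = 11, y₁ ≡ 2 mod 3. M₂ = 3, y₂ ≡ 4 mod 11. t = 1×11×2 + 1×3×4 ≡ 1 mod 33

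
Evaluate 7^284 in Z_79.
Using Fermat: 7^{78} ≡ 1 mod 79. 284 ≡ 50 mod 78. So 7^{284} ≡ 7^{50} ≡ 44 mod 79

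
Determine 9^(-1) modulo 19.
Since 19 is prime, by Fermat 9^(-1) ≡ 9^{17} ≡ 17 (mod 19). Verify: 9 × 17 = 153 ≡ 1 (mod 19)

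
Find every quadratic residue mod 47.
QRs mod 47: {1, 2, 3, 4, 6, 7, 8, 9, 12, 14, 16, 17, 18, 21, 24, 25, 27, 28, 32, 34, 36, 37, 42}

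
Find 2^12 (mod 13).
Using Fermat: 2^{12} ≡ 1 (mod 13). 12 ≡ 0 (mod 12). So 2^{12} ≡ 2^{0} ≡ 1 (mod 13)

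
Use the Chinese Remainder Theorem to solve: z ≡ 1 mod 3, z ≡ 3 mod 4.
M = 3 × 4 = 12. M₁ = 4, y₁ ≡ 1 mod 3. M₂ = 3, y₂ ≡ 3 mod 4. z = 1×4×1 + 3×3×3 ≡ 7 mod 12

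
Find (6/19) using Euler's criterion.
(6/19) = 6^{9} mod 19 = 1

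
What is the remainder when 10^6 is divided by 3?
Using Fermat: 10^{2} ≡ 1 mod 3. 6 ≡ 0 mod 2. So 10^{6} ≡ 10^{0} ≡ 1 mod 3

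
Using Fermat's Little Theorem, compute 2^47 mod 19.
By Fermat: 2^{18} ≡ 1 (mod 19). 47 = 2×18 + 11. So 2^{47} ≡ 2^{11} ≡ 15 (mod 19)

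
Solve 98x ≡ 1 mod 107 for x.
Since 107 is prime, by Fermat 98^(-1) ≡ 98^{105} ≡ 95 mod 107. Verify: 98 × 95 = 9310 ≡ 1 mod 107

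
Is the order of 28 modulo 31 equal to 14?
Powers of 28 mod 31: 28^1≡28, 28^2≡9, 28^3≡4, 28^4≡19, 28^5≡5, 28^6≡16, 28^7≡14, 28^8≡20, 28^9≡2, 28^10≡25, 28^11≡18, 28^12≡8, 28^13≡7, 28^14≡10, 28^15≡1. 28^14≡10≢1, so ord ≠ 14. No, the actual order is 15.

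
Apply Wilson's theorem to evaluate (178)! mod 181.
(180)! = (178)! × (179) × (180) ≡ -1 (mod 181). So (178)! ≡ -1 × [(180)(179)]^(-1) ≡ 90 (mod 181)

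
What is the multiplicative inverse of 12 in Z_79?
Since 79 is prime, by Fermat 12^(-1) ≡ 12^{77} ≡ 33 mod 79. Verify: 12 × 33 = 396 ≡ 1 mod 79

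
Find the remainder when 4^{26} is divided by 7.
By Fermat: 4^{6} ≡ 1 mod 7. 26 = 4×6 + 2. So 4^{26} ≡ 4^{2} ≡ 2 mod 7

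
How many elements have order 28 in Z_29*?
There are φ(29-1) = φ(28) = 12 primitive roots modulo 29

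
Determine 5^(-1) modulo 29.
Since 29 is prime, by Fermat 5^(-1) ≡ 5^{27} ≡ 6 (mod 29). Verify: 5 × 6 = 30 ≡ 1 (mod 29)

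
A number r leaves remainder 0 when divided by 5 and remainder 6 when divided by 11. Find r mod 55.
M = 5 × 11 = 55. M₁ = 11, y₁ ≡ 1 mod 5. M₂ = 5, y₂ ≡ 9 mod 11. r = 0×11×1 + 6×5×9 ≡ 50 mod 55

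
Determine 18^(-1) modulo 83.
Since 83 is prime, by Fermat 18^(-1) ≡ 18^{81} ≡ 60 (mod 83). Verify: 18 × 60 = 1080 ≡ 1 (mod 83)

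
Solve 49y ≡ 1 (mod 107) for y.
Since 107 is prime, by Fermat 49^(-1) ≡ 49^{105} ≡ 83 (mod 107). Verify: 49 × 83 = 4067 ≡ 1 (mod 107)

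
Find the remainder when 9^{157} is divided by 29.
By Fermat: 9^{28} ≡ 1 (mod 29). 157 = 5×28 + 17. So 9^{157} ≡ 9^{17} ≡ 4 (mod 29)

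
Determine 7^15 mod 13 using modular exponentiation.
Using Fermat: 7^{12} ≡ 1 (mod 13). 15 ≡ 3 (mod 12). So 7^{15} ≡ 7^{3} ≡ 5 (mod 13)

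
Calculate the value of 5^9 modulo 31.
By repeated squaring (mod 31): 5^{1}≡5, 5^{2}≡25, 5^{4}≡5, 5^{8}≡25. Then 5^{9} = 5^{8+1} ≡ 25 × 5 ≡ 1 (mod 31)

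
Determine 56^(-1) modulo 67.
Since 67 is prime, by Fermat 56^(-1) ≡ 56^{65} ≡ 6 (mod 67). Verify: 56 × 6 = 336 ≡ 1 (mod 67)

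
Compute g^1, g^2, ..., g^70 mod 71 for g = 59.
59^1, 59^2, ..., 59^{70} mod 71: [59, 2, 47, 4, 23, 8, 46, 16, 21, 32, 42, 64, 13, 57, 26, 43, 52, 15, 33, 30, 66, 60, 61, 49, 51, 27, 31, 54, 62, 37, 53, 3, 35, 6, 70, 12, 69, 24, 67, 48, 63, 25, 55, 50, 39, 29, 7, 58, 14, 45, 28, 19, 56, 38, 41, 5, 11, 10, 22, 20, 44, 40, 17, 9, 34, 18, 68, 36, 65, 1]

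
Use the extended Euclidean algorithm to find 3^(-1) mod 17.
Extended GCD: 3(6) + 17(-1) = 1. So 3^(-1) ≡ 6 mod 17. Verify: 3 × 6 = 18 ≡ 1 mod 17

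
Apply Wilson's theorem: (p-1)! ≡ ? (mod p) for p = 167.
By Wilson's theorem, (166)! ≡ -1 ≡ 166 (mod 167)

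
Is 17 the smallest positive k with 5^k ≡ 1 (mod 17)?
Powers of 5 mod 17: 5^1≡5, 5^2≡8, 5^3≡6, 5^4≡13, 5^5≡14, 5^6≡2, 5^7≡10, 5^8≡16, 5^9≡12, 5^10≡9, 5^11≡11, 5^12≡4, 5^13≡3, 5^14≡15, 5^15≡7, 5^16≡1. Already 5^16≡1, so the order is 16 < 17. No, the actual order is 16.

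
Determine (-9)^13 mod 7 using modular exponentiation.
Using Fermat: (-9)^{6} ≡ 1 mod 7. 13 ≡ 1 mod 6. So (-9)^{13} ≡ (-9)^{1} ≡ 5 mod 7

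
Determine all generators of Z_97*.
There are φ(96) = 32 primitive roots mod 97: {5, 7, 10, 13, 14, 15, 17, 21, 23, 26, 29, 37, 38, 39, 40, 41, 56, 57, 58, 59, 60, 68, 71, 74, 76, 80, 82, 83, 84, 87, 90, 92}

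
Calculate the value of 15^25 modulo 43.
By repeated squaring (mod 43): 15^{1}≡15, 15^{2}≡10, 15^{4}≡14, 15^{8}≡24, 15^{16}≡17. Then 15^{25} = 15^{16+8+1} ≡ 17 × 24 × 15 ≡ 14 (mod 43)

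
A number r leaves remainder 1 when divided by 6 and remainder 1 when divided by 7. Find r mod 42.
M = 6 × 7 = 42. M₁ = 7, y₁ ≡ 1 mod 6. M₂ = 6, y₂ ≡ 6 mod 7. r = 1×7×1 + 1×6×6 ≡ 1 mod 42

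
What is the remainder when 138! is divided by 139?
By Wilson's theorem, (138)! ≡ -1 ≡ 138 mod 139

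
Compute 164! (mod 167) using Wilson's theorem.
(166)! = (164)! × (165) × (166) ≡ -1 (mod 167). So (164)! ≡ -1 × [(166)(165)]^(-1) ≡ 83 (mod 167)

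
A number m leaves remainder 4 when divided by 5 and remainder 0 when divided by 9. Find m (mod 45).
M = 5 × 9 = 45. M₁ = 9, y₁ ≡ 4 (mod 5). M₂ = 5, y₂ ≡ 2 (mod 9). m = 4×9×4 + 0×5×2 ≡ 9 (mod 45)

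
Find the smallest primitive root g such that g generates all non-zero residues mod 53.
g = 2. Powers: [2, 4, 8, 16, 32, 11, 22, 44, 35, ...] generates all 52 non-zero residues.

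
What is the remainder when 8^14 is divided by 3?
Using Fermat: 8^{2} ≡ 1 (mod 3). 14 ≡ 0 (mod 2). So 8^{14} ≡ 8^{0} ≡ 1 (mod 3)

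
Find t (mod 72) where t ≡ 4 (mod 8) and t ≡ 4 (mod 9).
M = 8 × 9 = 72. M₁ = 9, y₁ ≡ 1 (mod 8). M₂ = 8, y₂ ≡ 8 (mod 9). t = 4×9×1 + 4×8×8 ≡ 4 (mod 72)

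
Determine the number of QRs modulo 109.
The squaring map on Z_109* is 2-to-1, so there are (108)/2 = 54 QRs.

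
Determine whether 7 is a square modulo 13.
By Euler's criterion: 7^{6} ≡ 12 (mod 13). Since this equals -1 (≡ 12), 7 is not a QR.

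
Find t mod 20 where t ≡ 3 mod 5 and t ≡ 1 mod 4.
M = 5 × 4 = 20. M₁ = 4, y₁ ≡ 4 mod 5. M₂ = 5, y₂ ≡ 1 mod 4. t = 3×4×4 + 1×5×1 ≡ 13 mod 20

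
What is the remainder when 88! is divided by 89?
By Wilson's theorem, (88)! ≡ -1 ≡ 88 (mod 89)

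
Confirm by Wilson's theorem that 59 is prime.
(58)! mod 59 = 58. Since this equals -1 (mod 59), Wilson confirms 59 is prime.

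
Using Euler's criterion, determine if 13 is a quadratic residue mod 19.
By Euler's criterion: 13^{9} ≡ 18 (mod 19). Since this equals -1 (≡ 18), 13 is not a QR.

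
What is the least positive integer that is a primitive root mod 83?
g = 2. For each prime q|82: 2^{41}≡82, 2^{2}≡4, none ≡ 1, so ord_83(2) = 82 and 2 is a primitive root.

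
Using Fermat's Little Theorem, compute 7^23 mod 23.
By Fermat: 7^{22} ≡ 1 mod 23. So 7^{23} = 7^{22} · 7^{1} ≡ 7^{1} ≡ 7 mod 23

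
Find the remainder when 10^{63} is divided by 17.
By Fermat: 10^{16} ≡ 1 (mod 17). 63 = 3×16 + 15. So 10^{63} ≡ 10^{15} ≡ 12 (mod 17)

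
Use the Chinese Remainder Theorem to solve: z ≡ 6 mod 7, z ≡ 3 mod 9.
M = 7 × 9 = 63. M₁ = 9, y₁ ≡ 4 mod 7. M₂ = 7, y₂ ≡ 4 mod 9. z = 6×9×4 + 3×7×4 ≡ 48 mod 63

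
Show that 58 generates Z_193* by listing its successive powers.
58^1, 58^2, ..., 58^{192} mod 193: [58, 83, 182, 134, 52, 121, 70, 7, 20, 2, 116, 166, 171, 75, 104, 49, 140, 14, 40, 4, 39, 139, 149, 150, 15, 98, 87, 28, 80, 8, 78, 85, 105, 107, 30, 3, 174, 56, 160, 16, 156, 170, 17, 21, 60, 6, 155, 112, 127, 32, 119, 147, 34, 42, 120, 12, 117, 31, 61, 64, 45, 101, 68, 84, 47, 24, 41, 62, 122, 128, 90, 9, 136, 168, 94, 48, 82, 124, 51, 63, 180, 18, 79, 143, 188, 96, 164, 55, 102, 126, 167, 36, 158, 93, 183, 192, 135, 110, 11, 59, 141, 72, 123, 186, 173, 191, 77, 27, 22, 118, 89, 144, 53, 179, 153, 189, 154, 54, 44, 43, 178, 95, 106, 165, 113, 185, 115, 108, 88, 86, 163, 190, 19, 137, 33, 177, 37, 23, 176, 172, 133, 187, 38, 81, 66, 161, 74, 46, 159, 151, 73, 181, 76, 162, 132, 129, 148, 92, 125, 109, 146, 169, 152, 131, 71, 65, 103, 184, 57, 25, 99, 145, 111, 69, 142, 130, 13, 175, 114, 50, 5, 97, 29, 138, 91, 67, 26, 157, 35, 100, 10, 1]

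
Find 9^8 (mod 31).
By repeated squaring (mod 31): 9^{1}≡9, 9^{2}≡19, 9^{4}≡20, 9^{8}≡28. So 9^{8} ≡ 28 (mod 31)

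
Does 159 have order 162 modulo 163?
ord_163(159) divides 162. For each prime q|162: 159^{81}≡162, 159^{54}≡58, none ≡ 1. So 159 has order 162 and is a primitive root mod 163.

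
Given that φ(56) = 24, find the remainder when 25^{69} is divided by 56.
By Euler: 25^{24} ≡ 1 (mod 56) since gcd(25, 56) = 1. 69 = 2×24 + 21. So 25^{69} ≡ 25^{21} ≡ 1 (mod 56)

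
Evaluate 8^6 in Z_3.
Using Fermat: 8^{2} ≡ 1 (mod 3). 6 ≡ 0 (mod 2). So 8^{6} ≡ 8^{0} ≡ 1 (mod 3)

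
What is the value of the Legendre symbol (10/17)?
(10/17) = 10^{8} mod 17 = -1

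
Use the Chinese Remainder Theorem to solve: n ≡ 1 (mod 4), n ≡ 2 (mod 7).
M = 4 × 7 = 28. M₁ = 7, y₁ ≡ 3 (mod 4). M₂ = 4, y₂ ≡ 2 (mod 7). n = 1×7×3 + 2×4×2 ≡ 9 (mod 28)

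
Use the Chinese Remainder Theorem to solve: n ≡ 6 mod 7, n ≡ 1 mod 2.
M = 7 × 2 = 14. M₁ = 2, y₁ ≡ 4 mod 7. M₂ = 7, y₂ ≡ 1 mod 2. n = 6×2×4 + 1×7×1 ≡ 13 mod 14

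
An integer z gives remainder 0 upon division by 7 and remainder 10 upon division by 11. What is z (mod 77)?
M = 7 × 11 = 77. M₁ = 11, y₁ ≡ 2 (mod 7). M₂ = 7, y₂ ≡ 8 (mod 11). z = 0×11×2 + 10×7×8 ≡ 21 (mod 77)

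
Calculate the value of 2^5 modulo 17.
By repeated squaring (mod 17): 2^{1}≡2, 2^{2}≡4, 2^{4}≡16. Then 2^{5} = 2^{4+1} ≡ 16 × 2 ≡ 15 (mod 17)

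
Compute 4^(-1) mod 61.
Since 61 is prime, by Fermat 4^(-1) ≡ 4^{59} ≡ 46 mod 61. Verify: 4 × 46 = 184 ≡ 1 mod 61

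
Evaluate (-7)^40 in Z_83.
By repeated squaring (mod 83): (-7)^{1}≡76, (-7)^{2}≡49, (-7)^{4}≡77, (-7)^{8}≡36, (-7)^{16}≡51, (-7)^{32}≡28. Then (-7)^{40} = (-7)^{32+8} ≡ 28 × 36 ≡ 12 (mod 83)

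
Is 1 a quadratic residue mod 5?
By Euler's criterion: 1^{2} ≡ 1 mod 5. Since this equals 1, 1 is a QR.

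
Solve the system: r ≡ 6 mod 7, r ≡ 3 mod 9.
M = 7 × 9 = 63. M₁ = 9, y₁ ≡ 4 mod 7. M₂ = 7, y₂ ≡ 4 mod 9. r = 6×9×4 + 3×7×4 ≡ 48 mod 63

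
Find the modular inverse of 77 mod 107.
Since 107 is prime, by Fermat 77^(-1) ≡ 77^{105} ≡ 82 (mod 107). Verify: 77 × 82 = 6314 ≡ 1 (mod 107)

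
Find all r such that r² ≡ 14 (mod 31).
The square roots of 14 mod 31 are 18 and 13. Verify: 18² = 324 ≡ 14 (mod 31)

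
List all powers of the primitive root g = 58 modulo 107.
58^1, 58^2, ..., 58^{106} mod 107: [58, 47, 51, 69, 43, 33, 95, 53, 78, 30, 28, 19, 32, 37, 6, 27, 68, 92, 93, 44, 91, 35, 104, 40, 73, 61, 7, 85, 8, 36, 55, 87, 17, 23, 50, 11, 103, 89, 26, 10, 45, 42, 82, 48, 2, 9, 94, 102, 31, 86, 66, 83, 106, 49, 60, 56, 38, 64, 74, 12, 54, 29, 77, 79, 88, 75, 70, 101, 80, 39, 15, 14, 63, 16, 72, 3, 67, 34, 46, 100, 22, 99, 71, 52, 20, 90, 84, 57, 96, 4, 18, 81, 97, 62, 65, 25, 59, 105, 98, 13, 5, 76, 21, 41, 24, 1]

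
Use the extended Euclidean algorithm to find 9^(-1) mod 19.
Extended GCD: 9(-2) + 19(1) = 1. So 9^(-1) ≡ -2 ≡ 17 (mod 19). Verify: 9 × 17 = 153 ≡ 1 (mod 19)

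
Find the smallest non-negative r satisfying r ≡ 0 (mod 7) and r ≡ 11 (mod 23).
M = 7 × 23 = 161. M₁ = 23, y₁ ≡ 4 (mod 7). M₂ = 7, y₂ ≡ 10 (mod 23). r = 0×23×4 + 11×7×10 ≡ 126 (mod 161)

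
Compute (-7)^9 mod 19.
By repeated squaring (mod 19): (-7)^{1}≡12, (-7)^{2}≡11, (-7)^{4}≡7, (-7)^{8}≡11. Then (-7)^{9} = (-7)^{8+1} ≡ 11 × 12 ≡ 18 (mod 19)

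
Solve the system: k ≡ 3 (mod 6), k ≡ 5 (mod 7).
M = 6 × 7 = 42. M₁ = 7, y₁ ≡ 1 (mod 6). M₂ = 6, y₂ ≡ 6 (mod 7). k = 3×7×1 + 5×6×6 ≡ 33 (mod 42)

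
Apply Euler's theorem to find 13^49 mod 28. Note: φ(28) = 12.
By Euler: 13^{12} ≡ 1 mod 28 since gcd(13, 28) = 1. 49 = 4×12 + 1. So 13^{49} ≡ 13^{1} ≡ 13 mod 28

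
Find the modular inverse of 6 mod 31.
Since 31 is prime, by Fermat 6^(-1) ≡ 6^{29} ≡ 26 (mod 31). Verify: 6 × 26 = 156 ≡ 1 (mod 31)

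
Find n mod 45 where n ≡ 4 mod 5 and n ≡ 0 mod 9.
M = 5 × 9 = 45. M₁ = 9, y₁ ≡ 4 mod 5. M₂ = 5, y₂ ≡ 2 mod 9. n = 4×9×4 + 0×5×2 ≡ 9 mod 45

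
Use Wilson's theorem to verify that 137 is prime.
(136)! mod 137 = 136. Since this equals -1 mod 137, Wilson confirms 137 is prime.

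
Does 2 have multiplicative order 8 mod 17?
Powers of 2 mod 17: 2^1≡2, 2^2≡4, 2^3≡8, 2^4≡16, 2^5≡15, 2^6≡13, 2^7≡9, 2^8≡1. First k with 2^k≡1 is k=8. Yes, ord_17(2) = 8.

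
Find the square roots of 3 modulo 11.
The square roots of 3 mod 11 are 5 and 6. Verify: 5² = 25 ≡ 3 mod 11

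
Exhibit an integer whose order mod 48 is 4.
5 has order 4 mod 48 since 5^{4} ≡ 1 (mod 48) and no smaller power works.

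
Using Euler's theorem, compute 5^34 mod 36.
By Euler: 5^{12} ≡ 1 (mod 36) since gcd(5, 36) = 1. 34 = 2×12 + 10. So 5^{34} ≡ 5^{10} ≡ 13 (mod 36)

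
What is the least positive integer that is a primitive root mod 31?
g = 3. For each prime q|30: 3^{15}≡30, 3^{10}≡25, 3^{6}≡16, none ≡ 1, so ord_31(3) = 30 and 3 is a primitive root.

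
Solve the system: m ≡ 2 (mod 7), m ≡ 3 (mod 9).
M = 7 × 9 = 63. M₁ = 9, y₁ ≡ 4 (mod 7). M₂ = 7, y₂ ≡ 4 (mod 9). m = 2×9×4 + 3×7×4 ≡ 30 (mod 63)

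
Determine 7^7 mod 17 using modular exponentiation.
By repeated squaring (mod 17): 7^{1}≡7, 7^{2}≡15, 7^{4}≡4. Then 7^{7} = 7^{4+2+1} ≡ 4 × 15 × 7 ≡ 12 (mod 17)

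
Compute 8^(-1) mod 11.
Since 11 is prime, by Fermat 8^(-1) ≡ 8^{9} ≡ 7 mod 11. Verify: 8 × 7 = 56 ≡ 1 mod 11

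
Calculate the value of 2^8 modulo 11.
By repeated squaring mod 11: 2^{1}≡2, 2^{2}≡4, 2^{4}≡5, 2^{8}≡3. So 2^{8} ≡ 3 mod 11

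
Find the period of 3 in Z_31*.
Powers of 3 mod 31: 3^1≡3, 3^2≡9, 3^3≡27, 3^4≡19, 3^5≡26, 3^6≡16, 3^7≡17, 3^8≡20, 3^9≡29, 3^10≡25, 3^11≡13, 3^12≡8, 3^13≡24, 3^14≡10, 3^15≡30, 3^16≡28, 3^17≡22, 3^18≡4, 3^19≡12, 3^20≡5, 3^21≡15, 3^22≡14, 3^23≡11, 3^24≡2, 3^25≡6, 3^26≡18, 3^27≡23, 3^28≡7, 3^29≡21, 3^30≡1. Order = 30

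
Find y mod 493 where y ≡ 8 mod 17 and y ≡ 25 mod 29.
M = 17 × 29 = 493. M₁ = 29, y₁ ≡ 10 mod 17. M₂ = 17, y₂ ≡ 12 mod 29. y = 8×29×10 + 25×17×12 ≡ 25 mod 493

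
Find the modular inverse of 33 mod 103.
Since 103 is prime, by Fermat 33^(-1) ≡ 33^{101} ≡ 25 (mod 103). Verify: 33 × 25 = 825 ≡ 1 (mod 103)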